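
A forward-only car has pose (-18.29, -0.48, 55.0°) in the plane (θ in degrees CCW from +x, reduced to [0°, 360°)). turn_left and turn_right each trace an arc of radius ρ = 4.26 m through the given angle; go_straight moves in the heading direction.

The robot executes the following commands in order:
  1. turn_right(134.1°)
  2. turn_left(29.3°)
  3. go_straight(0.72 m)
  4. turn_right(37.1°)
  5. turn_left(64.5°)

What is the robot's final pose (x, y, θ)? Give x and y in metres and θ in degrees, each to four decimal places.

set_pose: (x, y, θ) = (-18.2900, -0.4800, 55.0000°), ρ = 4.26
turn_right(134.1°): centre at ρ to the right, rotate −134.1° → (-10.6173, -2.1179, -79.1000° ≡ 280.9000°)
turn_left(29.3°): centre at ρ to the left, rotate +29.3° → (-9.6879, -4.0620, 310.2000°)
go_straight(0.72): x += 0.72·cos θ, y += 0.72·sin θ → (-9.2232, -4.6119, 310.2000°)
turn_right(37.1°): centre at ρ to the right, rotate −37.1° → (-8.2232, -7.1312, 273.1000°)
turn_left(64.5°): centre at ρ to the left, rotate +64.5° → (-5.5928, -10.8394, 337.6000°)

(-5.5928, -10.8394, 337.6000°)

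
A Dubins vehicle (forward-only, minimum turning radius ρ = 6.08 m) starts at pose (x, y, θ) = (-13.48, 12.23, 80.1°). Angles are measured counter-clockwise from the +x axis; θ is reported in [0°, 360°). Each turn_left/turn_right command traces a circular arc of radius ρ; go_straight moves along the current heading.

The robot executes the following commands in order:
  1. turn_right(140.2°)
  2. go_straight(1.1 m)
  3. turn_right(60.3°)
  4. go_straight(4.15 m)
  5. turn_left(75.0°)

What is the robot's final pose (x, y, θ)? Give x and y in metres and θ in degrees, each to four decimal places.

set_pose: (x, y, θ) = (-13.4800, 12.2300, 80.1000°), ρ = 6.08
turn_right(140.2°): centre at ρ to the right, rotate −140.2° → (-2.2198, 14.2155, -60.1000° ≡ 299.9000°)
go_straight(1.1): x += 1.1·cos θ, y += 1.1·sin θ → (-1.6715, 13.2619, 299.9000°)
turn_right(60.3°): centre at ρ to the right, rotate −60.3° → (-1.6981, 7.1544, 239.6000°)
go_straight(4.15): x += 4.15·cos θ, y += 4.15·sin θ → (-3.7982, 3.5750, 239.6000°)
turn_left(75.0°): centre at ρ to the left, rotate +75.0° → (-2.8832, -3.7708, 314.6000°)

(-2.8832, -3.7708, 314.6000°)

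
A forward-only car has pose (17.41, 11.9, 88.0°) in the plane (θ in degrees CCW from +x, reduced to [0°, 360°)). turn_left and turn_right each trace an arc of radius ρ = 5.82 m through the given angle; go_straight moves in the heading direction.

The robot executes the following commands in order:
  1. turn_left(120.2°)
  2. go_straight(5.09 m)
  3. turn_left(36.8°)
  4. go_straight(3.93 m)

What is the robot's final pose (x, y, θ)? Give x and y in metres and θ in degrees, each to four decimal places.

(0.1721, 8.5957, 245.0000°)

set_pose: (x, y, θ) = (17.4100, 11.9000, 88.0000°), ρ = 5.82
turn_left(120.2°): centre at ρ to the left, rotate +120.2° → (8.8433, 17.2323, 208.2000°)
go_straight(5.09): x += 5.09·cos θ, y += 5.09·sin θ → (4.3575, 14.8270, 208.2000°)
turn_left(36.8°): centre at ρ to the left, rotate +36.8° → (1.8330, 12.1575, 245.0000°)
go_straight(3.93): x += 3.93·cos θ, y += 3.93·sin θ → (0.1721, 8.5957, 245.0000°)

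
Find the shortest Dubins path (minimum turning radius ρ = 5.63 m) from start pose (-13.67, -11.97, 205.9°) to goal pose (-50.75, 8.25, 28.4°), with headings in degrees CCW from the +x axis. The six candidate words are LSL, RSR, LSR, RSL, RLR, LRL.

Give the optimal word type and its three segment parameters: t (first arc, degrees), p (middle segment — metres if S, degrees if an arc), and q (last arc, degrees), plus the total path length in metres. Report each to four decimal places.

RSR: t = 43.6142°, p = 33.5330 m, q = 133.8858°, L = 50.9745 m

Let ψ = atan2(Δy, Δx) = atan2(20.22, -37.08) = 151.3960° be the start→goal bearing.
Normalize: d = |goal − start| / ρ = 42.234758/5.63 = 7.501733, α = (θ_start − ψ) mod 360° = 54.5040° = 0.951274 rad, β = (θ_goal − ψ) mod 360° = 237.0040° = 4.136500 rad.
Common terms: sin α = 0.814156, cos α = 0.580647, sin β = -0.838708, cos β = -0.544581, cos(α−β) = -0.999048, d² = 56.276002. Work in radians in the unit-radius frame; every candidate has L = ρ·(t + p + q).
LSL: p² = 2 + d² − 2cos(α−β) + 2d(sin α − sin β) = 85.072787; p = √p² = 9.223491; φ = atan2(cos β − cos α, d + sin α − sin β) = -0.122301 rad; t = (φ − α) mod 2π = 5.209611 rad, q = (β − φ) mod 2π = 4.258800 rad → L = 5.63·(5.209611 + 9.223491 + 4.258800) = 5.63·18.691902 = 105.235410 m
RSR: p² = 2 + d² − 2cos(α−β) + 2d(sin β − sin α) = 35.475410; p = √p² = 5.956124; φ = atan2(cos α − cos β, d − sin α + sin β) = 0.190062 rad; t = (α − φ) mod 2π = 0.761212 rad, q = (φ − β) mod 2π = 2.336747 rad → L = 5.63·(0.761212 + 5.956124 + 2.336747) = 5.63·9.054083 = 50.974488 m
LSR: p² = d² − 2 + 2cos(α−β) + 2d(sin α + sin β) = 51.909532; p = √p² = 7.204827; φ = atan2(−cos α − cos β, d + sin α + sin β) − atan2(−2, p) = 0.265951 rad; t = (φ − α) mod 2π = 5.597862 rad, q = (φ − β) mod 2π = 2.412636 rad → L = 5.63·(5.597862 + 7.204827 + 2.412636) = 5.63·15.215326 = 85.662285 m
RSL: p² = d² − 2 + 2cos(α−β) − 2d(sin α + sin β) = 52.646279; p = √p² = 7.255776; φ = atan2(cos α + cos β, d − sin α − sin β) − atan2(2, p) = -0.264172 rad; t = (α − φ) mod 2π = 1.215445 rad, q = (β − φ) mod 2π = 4.400671 rad → L = 5.63·(1.215445 + 7.255776 + 4.400671) = 5.63·12.871892 = 72.468750 m
RLR: c = (6 − d² + 2cos(α−β) + 2d(sin α − sin β))/8 = -3.434426, |c| > 1 → infeasible
LRL: c = (6 − d² + 2cos(α−β) − 2d(sin α − sin β))/8 = -9.634098, |c| > 1 → infeasible
Shortest: RSR with L = 50.974488 m ≈ 50.9745 m
Convert RSR to answer units (arcs ×180/π): t = 0.761212·180/π = 43.6142°, p = ρ·p = 5.63·5.956124 = 33.5330 m, q = 2.336747·180/π = 133.8858°, L = 50.9745 m.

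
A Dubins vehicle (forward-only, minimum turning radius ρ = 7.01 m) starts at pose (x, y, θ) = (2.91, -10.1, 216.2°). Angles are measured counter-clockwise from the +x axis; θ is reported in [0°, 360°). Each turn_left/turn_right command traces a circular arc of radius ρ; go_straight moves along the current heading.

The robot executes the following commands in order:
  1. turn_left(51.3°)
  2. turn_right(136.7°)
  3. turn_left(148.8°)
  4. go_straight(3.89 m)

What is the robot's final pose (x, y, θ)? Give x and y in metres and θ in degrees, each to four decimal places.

set_pose: (x, y, θ) = (2.9100, -10.1000, 216.2000°), ρ = 7.01
turn_left(51.3°): centre at ρ to the left, rotate +51.3° → (0.0468, -15.4510, 267.5000°)
turn_right(136.7°): centre at ρ to the right, rotate −136.7° → (-12.2630, -19.7257, 130.8000°)
turn_left(148.8°): centre at ρ to the left, rotate +148.8° → (-24.4814, -25.4753, 279.6000°)
go_straight(3.89): x += 3.89·cos θ, y += 3.89·sin θ → (-23.8327, -29.3108, 279.6000°)

(-23.8327, -29.3108, 279.6000°)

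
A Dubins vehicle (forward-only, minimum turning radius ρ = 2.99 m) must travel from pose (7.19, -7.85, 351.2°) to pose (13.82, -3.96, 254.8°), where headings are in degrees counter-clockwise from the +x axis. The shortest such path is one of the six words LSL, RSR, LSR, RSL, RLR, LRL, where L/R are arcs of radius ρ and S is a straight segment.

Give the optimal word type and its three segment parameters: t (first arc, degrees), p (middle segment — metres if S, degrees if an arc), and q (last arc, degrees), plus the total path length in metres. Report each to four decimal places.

Let ψ = atan2(Δy, Δx) = atan2(3.89, 6.63) = 30.4013° be the start→goal bearing.
Normalize: d = |goal − start| / ρ = 7.686937/2.99 = 2.570882, α = (θ_start − ψ) mod 360° = 320.7987° = 5.598994 rad, β = (θ_goal − ψ) mod 360° = 224.3987° = 3.916496 rad.
Common terms: sin α = -0.632047, cos α = 0.774930, sin β = -0.699647, cos β = -0.714489, cos(α−β) = -0.111469, d² = 6.609434. Work in radians in the unit-radius frame; every candidate has L = ρ·(t + p + q).
LSL: p² = 2 + d² − 2cos(α−β) + 2d(sin α − sin β) = 9.179956; p = √p² = 3.029844; φ = atan2(cos β − cos α, d + sin α − sin β) = -0.513906 rad; t = (φ − α) mod 2π = 0.170286 rad, q = (β − φ) mod 2π = 4.430402 rad → L = 2.99·(0.170286 + 3.029844 + 4.430402) = 2.99·7.630532 = 22.815291 m
RSR: p² = 2 + d² − 2cos(α−β) + 2d(sin β − sin α) = 8.484787; p = √p² = 2.912866; φ = atan2(cos α − cos β, d − sin α + sin β) = 0.536725 rad; t = (α − φ) mod 2π = 5.062269 rad, q = (φ − β) mod 2π = 2.903414 rad → L = 2.99·(5.062269 + 2.912866 + 2.903414) = 2.99·10.878549 = 32.526860 m
LSR: p² = d² − 2 + 2cos(α−β) + 2d(sin α + sin β) = -2.460760 < 0 → infeasible
RSL: p² = d² − 2 + 2cos(α−β) − 2d(sin α + sin β) = 11.233752; p = √p² = 3.351679; φ = atan2(cos α + cos β, d − sin α − sin β) − atan2(2, p) = -0.522515 rad; t = (α − φ) mod 2π = 6.121508 rad, q = (β − φ) mod 2π = 4.439011 rad → L = 2.99·(6.121508 + 3.351679 + 4.439011) = 2.99·13.912198 = 41.597473 m
RLR: c = (6 − d² + 2cos(α−β) + 2d(sin α − sin β))/8 = -0.060598; p = 2π − arccos c = 4.651753 rad; φ = atan2(cos α − cos β, d − sin α + sin β) = 0.536725 rad; t = (α − φ + p/2) mod 2π = 1.104960 rad, q = (α − β − t + p) mod 2π = 5.229291 rad → L = 2.99·(1.104960 + 4.651753 + 5.229291) = 2.99·10.986004 = 32.848153 m
LRL: c = (6 − d² + 2cos(α−β) − 2d(sin α − sin β))/8 = -0.147495; p = 2π − arccos c = 4.564354 rad; φ = atan2(cos β − cos α, d + sin α − sin β) = -0.513906 rad; t = (φ − α + p/2) mod 2π = 2.452463 rad, q = (β − α − t + p) mod 2π = 0.429394 rad → L = 2.99·(2.452463 + 4.564354 + 0.429394) = 2.99·7.446211 = 22.264172 m
Shortest: LRL with L = 22.264172 m ≈ 22.2642 m
Convert LRL to answer units (arcs ×180/π): t = 2.452463·180/π = 140.5158°, p = 4.564354·180/π = 261.5182°, q = 0.429394·180/π = 24.6025°, L = 22.2642 m.

LRL: t = 140.5158°, p = 261.5182°, q = 24.6025°, L = 22.2642 m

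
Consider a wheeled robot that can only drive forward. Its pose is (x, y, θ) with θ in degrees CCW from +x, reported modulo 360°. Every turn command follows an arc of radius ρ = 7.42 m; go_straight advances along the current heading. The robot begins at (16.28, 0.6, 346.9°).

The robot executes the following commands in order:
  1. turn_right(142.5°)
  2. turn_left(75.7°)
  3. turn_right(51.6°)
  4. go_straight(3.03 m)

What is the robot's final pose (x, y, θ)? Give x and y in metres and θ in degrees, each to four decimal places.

(9.6682, -29.9299, 228.5000°)

set_pose: (x, y, θ) = (16.2800, 0.6000, 346.9000°), ρ = 7.42
turn_right(142.5°): centre at ρ to the right, rotate −142.5° → (17.6635, -13.3842, 204.4000°)
turn_left(75.7°): centre at ρ to the left, rotate +75.7° → (13.4237, -21.4427, 280.1000°)
turn_right(51.6°): centre at ρ to the right, rotate −51.6° → (11.6759, -27.6605, 228.5000°)
go_straight(3.03): x += 3.03·cos θ, y += 3.03·sin θ → (9.6682, -29.9299, 228.5000°)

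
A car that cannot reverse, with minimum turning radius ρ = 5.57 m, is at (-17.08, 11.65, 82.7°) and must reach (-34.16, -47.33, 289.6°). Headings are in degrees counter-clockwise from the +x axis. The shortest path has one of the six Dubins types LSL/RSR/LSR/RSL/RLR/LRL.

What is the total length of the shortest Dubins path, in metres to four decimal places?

Let ψ = atan2(Δy, Δx) = atan2(-58.98, -17.08) = -106.1505° be the start→goal bearing.
Normalize: d = |goal − start| / ρ = 61.403313/5.57 = 11.023934, α = (θ_start − ψ) mod 360° = 188.8505° = 3.296063 rad, β = (θ_goal − ψ) mod 360° = 35.7505° = 0.623963 rad.
Common terms: sin α = -0.153856, cos α = -0.988093, sin β = 0.584256, cos β = 0.811569, cos(α−β) = -0.891798, d² = 121.527122. Work in radians in the unit-radius frame; every candidate has L = ρ·(t + p + q).
LSL: p² = 2 + d² − 2cos(α−β) + 2d(sin α − sin β) = 109.036907; p = √p² = 10.442074; φ = atan2(cos β − cos α, d + sin α − sin β) = 0.173212 rad; t = (φ − α) mod 2π = 3.160335 rad, q = (β − φ) mod 2π = 0.450751 rad → L = 5.57·(3.160335 + 10.442074 + 0.450751) = 5.57·14.053160 = 78.276102 m
RSR: p² = 2 + d² − 2cos(α−β) + 2d(sin β − sin α) = 141.584527; p = √p² = 11.898930; φ = atan2(cos α − cos β, d − sin α + sin β) = -0.151828 rad; t = (α − φ) mod 2π = 3.447891 rad, q = (φ − β) mod 2π = 5.507393 rad → L = 5.57·(3.447891 + 11.898930 + 5.507393) = 5.57·20.854214 = 116.157972 m
LSR: p² = d² − 2 + 2cos(α−β) + 2d(sin α + sin β) = 127.232930; p = √p² = 11.279758; φ = atan2(−cos α − cos β, d + sin α + sin β) − atan2(−2, p) = 0.190895 rad; t = (φ − α) mod 2π = 3.178018 rad, q = (φ − β) mod 2π = 5.850117 rad → L = 5.57·(3.178018 + 11.279758 + 5.850117) = 5.57·20.307892 = 113.114958 m
RSL: p² = d² − 2 + 2cos(α−β) − 2d(sin α + sin β) = 108.254123; p = √p² = 10.404524; φ = atan2(cos α + cos β, d − sin α − sin β) − atan2(2, p) = -0.206569 rad; t = (α − φ) mod 2π = 3.502632 rad, q = (β − φ) mod 2π = 0.830533 rad → L = 5.57·(3.502632 + 10.404524 + 0.830533) = 5.57·14.737689 = 82.088928 m
RLR: c = (6 − d² + 2cos(α−β) + 2d(sin α − sin β))/8 = -16.698066, |c| > 1 → infeasible
LRL: c = (6 − d² + 2cos(α−β) − 2d(sin α − sin β))/8 = -12.629613, |c| > 1 → infeasible
Shortest: LSL with L = 78.276102 m ≈ 78.2761 m

78.2761 m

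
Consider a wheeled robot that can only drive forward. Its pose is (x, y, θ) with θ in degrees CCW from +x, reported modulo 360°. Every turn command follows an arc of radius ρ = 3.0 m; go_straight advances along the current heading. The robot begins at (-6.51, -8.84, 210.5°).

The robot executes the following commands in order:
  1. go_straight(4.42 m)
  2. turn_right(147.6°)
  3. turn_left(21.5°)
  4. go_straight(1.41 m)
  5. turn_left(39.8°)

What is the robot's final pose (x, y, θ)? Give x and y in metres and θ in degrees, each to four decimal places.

(-14.5635, -2.6756, 124.2000°)

set_pose: (x, y, θ) = (-6.5100, -8.8400, 210.5000°), ρ = 3.0
go_straight(4.42): x += 4.42·cos θ, y += 4.42·sin θ → (-10.3184, -11.0833, 210.5000°)
turn_right(147.6°): centre at ρ to the right, rotate −147.6° → (-14.5117, -7.1318, 62.9000°)
turn_left(21.5°): centre at ρ to the left, rotate +21.5° → (-14.1966, -6.0579, 84.4000°)
go_straight(1.41): x += 1.41·cos θ, y += 1.41·sin θ → (-14.0590, -4.6546, 84.4000°)
turn_left(39.8°): centre at ρ to the left, rotate +39.8° → (-14.5635, -2.6756, 124.2000°)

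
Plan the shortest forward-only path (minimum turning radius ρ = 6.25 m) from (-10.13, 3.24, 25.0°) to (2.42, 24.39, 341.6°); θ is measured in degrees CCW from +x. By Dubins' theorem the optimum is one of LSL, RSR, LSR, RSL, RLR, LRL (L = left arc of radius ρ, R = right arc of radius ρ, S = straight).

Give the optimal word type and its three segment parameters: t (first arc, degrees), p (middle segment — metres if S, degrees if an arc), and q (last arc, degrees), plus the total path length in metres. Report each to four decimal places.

LSR: t = 60.8915°, p = 10.4776 m, q = 104.2915°, L = 28.4963 m

Let ψ = atan2(Δy, Δx) = atan2(21.15, 12.55) = 59.3159° be the start→goal bearing.
Normalize: d = |goal − start| / ρ = 24.593190/6.25 = 3.934910, α = (θ_start − ψ) mod 360° = 325.6841° = 5.684259 rad, β = (θ_goal − ψ) mod 360° = 282.2841° = 4.926786 rad.
Common terms: sin α = -0.563756, cos α = 0.825942, sin β = -0.977105, cos β = 0.212759, cos(α−β) = 0.726575, d² = 15.483520. Work in radians in the unit-radius frame; every candidate has L = ρ·(t + p + q).
LSL: p² = 2 + d² − 2cos(α−β) + 2d(sin α − sin β) = 19.283354; p = √p² = 4.391282; φ = atan2(cos β − cos α, d + sin α − sin β) = -0.140094 rad; t = (φ − α) mod 2π = 0.458832 rad, q = (β − φ) mod 2π = 5.066881 rad → L = 6.25·(0.458832 + 4.391282 + 5.066881) = 6.25·9.916994 = 61.981212 m
RSR: p² = 2 + d² − 2cos(α−β) + 2d(sin β − sin α) = 12.777387; p = √p² = 3.574547; φ = atan2(cos α − cos β, d − sin α + sin β) = 0.172394 rad; t = (α − φ) mod 2π = 5.511865 rad, q = (φ − β) mod 2π = 1.528793 rad → L = 6.25·(5.511865 + 3.574547 + 1.528793) = 6.25·10.615205 = 66.345034 m
LSR: p² = d² − 2 + 2cos(α−β) + 2d(sin α + sin β) = 2.810374; p = √p² = 1.676417; φ = atan2(−cos α − cos β, d + sin α + sin β) − atan2(−2, p) = 0.463830 rad; t = (φ − α) mod 2π = 1.062756 rad, q = (φ − β) mod 2π = 1.820229 rad → L = 6.25·(1.062756 + 1.676417 + 1.820229) = 6.25·4.559402 = 28.496265 m
RSL: p² = d² − 2 + 2cos(α−β) − 2d(sin α + sin β) = 27.062965; p = √p² = 5.202208; φ = atan2(cos α + cos β, d − sin α − sin β) − atan2(2, p) = -0.179569 rad; t = (α − φ) mod 2π = 5.863828 rad, q = (β − φ) mod 2π = 5.106355 rad → L = 6.25·(5.863828 + 5.202208 + 5.106355) = 6.25·16.172391 = 101.077443 m
RLR: c = (6 − d² + 2cos(α−β) + 2d(sin α − sin β))/8 = -0.597173; p = 2π − arccos c = 4.072416 rad; φ = atan2(cos α − cos β, d − sin α + sin β) = 0.172394 rad; t = (α − φ + p/2) mod 2π = 1.264888 rad, q = (α − β − t + p) mod 2π = 3.565001 rad → L = 6.25·(1.264888 + 4.072416 + 3.565001) = 6.25·8.902306 = 55.639411 m
LRL: c = (6 − d² + 2cos(α−β) − 2d(sin α − sin β))/8 = -1.410419, |c| > 1 → infeasible
Shortest: LSR with L = 28.496265 m ≈ 28.4963 m
Convert LSR to answer units (arcs ×180/π): t = 1.062756·180/π = 60.8915°, p = ρ·p = 6.25·1.676417 = 10.4776 m, q = 1.820229·180/π = 104.2915°, L = 28.4963 m.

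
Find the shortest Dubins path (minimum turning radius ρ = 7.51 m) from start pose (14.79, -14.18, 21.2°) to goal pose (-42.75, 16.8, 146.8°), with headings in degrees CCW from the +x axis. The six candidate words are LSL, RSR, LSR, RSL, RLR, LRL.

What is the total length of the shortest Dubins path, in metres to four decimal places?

Let ψ = atan2(Δy, Δx) = atan2(30.98, -57.54) = 151.7016° be the start→goal bearing.
Normalize: d = |goal − start| / ρ = 65.349920/7.51 = 8.701720, α = (θ_start − ψ) mod 360° = 229.4984° = 4.005502 rad, β = (θ_goal − ψ) mod 360° = 355.0984° = 6.197636 rad.
Common terms: sin α = -0.760388, cos α = -0.649470, sin β = -0.085445, cos β = 0.996343, cos(α−β) = -0.582123, d² = 75.719937. Work in radians in the unit-radius frame; every candidate has L = ρ·(t + p + q).
LSL: p² = 2 + d² − 2cos(α−β) + 2d(sin α − sin β) = 67.137860; p = √p² = 8.193770; φ = atan2(cos β − cos α, d + sin α − sin β) = 0.202237 rad; t = (φ − α) mod 2π = 2.479920 rad, q = (β − φ) mod 2π = 5.995399 rad → L = 7.51·(2.479920 + 8.193770 + 5.995399) = 7.51·16.669088 = 125.184854 m
RSR: p² = 2 + d² − 2cos(α−β) + 2d(sin β − sin α) = 90.630505; p = √p² = 9.520006; φ = atan2(cos α − cos β, d − sin α + sin β) = -0.173752 rad; t = (α − φ) mod 2π = 4.179255 rad, q = (φ − β) mod 2π = 6.194982 rad → L = 7.51·(4.179255 + 9.520006 + 6.194982) = 7.51·19.894243 = 149.405762 m
LSR: p² = d² − 2 + 2cos(α−β) + 2d(sin α + sin β) = 57.835292; p = √p² = 7.604952; φ = atan2(−cos α − cos β, d + sin α + sin β) − atan2(−2, p) = 0.213038 rad; t = (φ − α) mod 2π = 2.490720 rad, q = (φ − β) mod 2π = 0.298587 rad → L = 7.51·(2.490720 + 7.604952 + 0.298587) = 7.51·10.394259 = 78.060887 m
RSL: p² = d² − 2 + 2cos(α−β) − 2d(sin α + sin β) = 87.276090; p = √p² = 9.342167; φ = atan2(cos α + cos β, d − sin α − sin β) − atan2(2, p) = -0.174584 rad; t = (α − φ) mod 2π = 4.180087 rad, q = (β − φ) mod 2π = 0.089035 rad → L = 7.51·(4.180087 + 9.342167 + 0.089035) = 7.51·13.611289 = 102.220781 m
RLR: c = (6 − d² + 2cos(α−β) + 2d(sin α − sin β))/8 = -10.328813, |c| > 1 → infeasible
LRL: c = (6 − d² + 2cos(α−β) − 2d(sin α − sin β))/8 = -7.392233, |c| > 1 → infeasible
Shortest: LSR with L = 78.060887 m ≈ 78.0609 m

78.0609 m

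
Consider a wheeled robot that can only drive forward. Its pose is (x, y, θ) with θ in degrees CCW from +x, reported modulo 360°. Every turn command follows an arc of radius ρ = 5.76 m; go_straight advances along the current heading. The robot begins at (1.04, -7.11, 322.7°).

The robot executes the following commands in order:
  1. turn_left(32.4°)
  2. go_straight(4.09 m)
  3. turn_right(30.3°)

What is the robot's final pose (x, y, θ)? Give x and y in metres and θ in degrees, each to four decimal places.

(10.9418, -9.6486, 324.8000°)

set_pose: (x, y, θ) = (1.0400, -7.1100, 322.7000°), ρ = 5.76
turn_left(32.4°): centre at ρ to the left, rotate +32.4° → (4.0385, -8.2670, 355.1000°)
go_straight(4.09): x += 4.09·cos θ, y += 4.09·sin θ → (8.1135, -8.6164, 355.1000°)
turn_right(30.3°): centre at ρ to the right, rotate −30.3° → (10.9418, -9.6486, 324.8000°)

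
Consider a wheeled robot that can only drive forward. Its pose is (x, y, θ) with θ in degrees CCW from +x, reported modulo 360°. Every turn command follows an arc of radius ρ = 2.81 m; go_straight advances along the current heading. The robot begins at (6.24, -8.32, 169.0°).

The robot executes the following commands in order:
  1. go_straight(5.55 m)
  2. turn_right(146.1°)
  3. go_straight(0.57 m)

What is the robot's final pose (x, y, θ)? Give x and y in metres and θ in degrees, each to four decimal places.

(0.7598, -1.6923, 22.9000°)

set_pose: (x, y, θ) = (6.2400, -8.3200, 169.0000°), ρ = 2.81
go_straight(5.55): x += 5.55·cos θ, y += 5.55·sin θ → (0.7920, -7.2610, 169.0000°)
turn_right(146.1°): centre at ρ to the right, rotate −146.1° → (0.2347, -1.9141, 22.9000°)
go_straight(0.57): x += 0.57·cos θ, y += 0.57·sin θ → (0.7598, -1.6923, 22.9000°)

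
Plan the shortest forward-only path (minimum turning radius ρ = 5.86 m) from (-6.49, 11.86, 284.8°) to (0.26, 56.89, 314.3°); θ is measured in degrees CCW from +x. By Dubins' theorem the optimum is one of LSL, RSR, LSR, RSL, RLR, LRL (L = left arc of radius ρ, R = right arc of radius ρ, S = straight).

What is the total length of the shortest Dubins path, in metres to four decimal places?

73.0088 m

Let ψ = atan2(Δy, Δx) = atan2(45.03, 6.75) = 81.4748° be the start→goal bearing.
Normalize: d = |goal − start| / ρ = 45.533102/5.86 = 7.770154, α = (θ_start − ψ) mod 360° = 203.3252° = 3.548694 rad, β = (θ_goal − ψ) mod 360° = 232.8252° = 4.063566 rad.
Common terms: sin α = -0.395949, cos α = -0.918273, sin β = -0.796795, cos β = -0.604249, cos(α−β) = 0.870356, d² = 60.375293. Work in radians in the unit-radius frame; every candidate has L = ρ·(t + p + q).
LSL: p² = 2 + d² − 2cos(α−β) + 2d(sin α − sin β) = 66.863860; p = √p² = 8.177032; φ = atan2(cos β − cos α, d + sin α − sin β) = 0.038413 rad; t = (φ − α) mod 2π = 2.772904 rad, q = (β − φ) mod 2π = 4.025153 rad → L = 5.86·(2.772904 + 8.177032 + 4.025153) = 5.86·14.975090 = 87.754027 m
RSR: p² = 2 + d² − 2cos(α−β) + 2d(sin β − sin α) = 54.405303; p = √p² = 7.375995; φ = atan2(cos α − cos β, d − sin α + sin β) = -0.042587 rad; t = (α − φ) mod 2π = 3.591280 rad, q = (φ − β) mod 2π = 2.177033 rad → L = 5.86·(3.591280 + 7.375995 + 2.177033) = 5.86·13.144308 = 77.025646 m
LSR: p² = d² − 2 + 2cos(α−β) + 2d(sin α + sin β) = 41.580391; p = √p² = 6.448286; φ = atan2(−cos α − cos β, d + sin α + sin β) − atan2(−2, p) = 0.528223 rad; t = (φ − α) mod 2π = 3.262714 rad, q = (φ − β) mod 2π = 2.747842 rad → L = 5.86·(3.262714 + 6.448286 + 2.747842) = 5.86·12.458843 = 73.008818 m
RSL: p² = d² − 2 + 2cos(α−β) − 2d(sin α + sin β) = 78.651617; p = √p² = 8.868575; φ = atan2(cos α + cos β, d − sin α − sin β) − atan2(2, p) = -0.390068 rad; t = (α − φ) mod 2π = 3.938762 rad, q = (β − φ) mod 2π = 4.453634 rad → L = 5.86·(3.938762 + 8.868575 + 4.453634) = 5.86·17.260970 = 101.149286 m
RLR: c = (6 − d² + 2cos(α−β) + 2d(sin α − sin β))/8 = -5.800663, |c| > 1 → infeasible
LRL: c = (6 − d² + 2cos(α−β) − 2d(sin α − sin β))/8 = -7.357982, |c| > 1 → infeasible
Shortest: LSR with L = 73.008818 m ≈ 73.0088 m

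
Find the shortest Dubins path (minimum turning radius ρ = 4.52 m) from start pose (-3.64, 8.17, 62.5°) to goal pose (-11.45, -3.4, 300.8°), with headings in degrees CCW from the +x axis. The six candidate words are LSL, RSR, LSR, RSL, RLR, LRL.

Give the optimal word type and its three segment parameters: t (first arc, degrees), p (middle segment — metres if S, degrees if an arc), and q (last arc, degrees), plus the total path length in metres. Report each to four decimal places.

Let ψ = atan2(Δy, Δx) = atan2(-11.57, -7.81) = -124.0202° be the start→goal bearing.
Normalize: d = |goal − start| / ρ = 13.959262/4.52 = 3.088332, α = (θ_start − ψ) mod 360° = 186.5202° = 3.255392 rad, β = (θ_goal − ψ) mod 360° = 64.8202° = 1.131326 rad.
Common terms: sin α = -0.113554, cos α = -0.993532, sin β = 0.904977, cos β = 0.425460, cos(α−β) = -0.525472, d² = 9.537797. Work in radians in the unit-radius frame; every candidate has L = ρ·(t + p + q).
LSL: p² = 2 + d² − 2cos(α−β) + 2d(sin α − sin β) = 6.297618; p = √p² = 2.509505; φ = atan2(cos β − cos α, d + sin α − sin β) = 0.600975 rad; t = (φ − α) mod 2π = 3.628769 rad, q = (β − φ) mod 2π = 0.530351 rad → L = 4.52·(3.628769 + 2.509505 + 0.530351) = 4.52·6.668625 = 30.142185 m
RSR: p² = 2 + d² − 2cos(α−β) + 2d(sin β − sin α) = 18.879862; p = √p² = 4.345096; φ = atan2(cos α − cos β, d − sin α + sin β) = -0.332676 rad; t = (α − φ) mod 2π = 3.588067 rad, q = (φ − β) mod 2π = 4.819184 rad → L = 4.52·(3.588067 + 4.345096 + 4.819184) = 4.52·12.752347 = 57.640610 m
LSR: p² = d² − 2 + 2cos(α−β) + 2d(sin α + sin β) = 11.375212; p = √p² = 3.372716; φ = atan2(−cos α − cos β, d + sin α + sin β) − atan2(−2, p) = 0.680638 rad; t = (φ − α) mod 2π = 3.708432 rad, q = (φ − β) mod 2π = 5.832498 rad → L = 4.52·(3.708432 + 3.372716 + 5.832498) = 4.52·12.913646 = 58.369678 m
RSL: p² = d² − 2 + 2cos(α−β) − 2d(sin α + sin β) = 1.598495; p = √p² = 1.264316; φ = atan2(cos α + cos β, d − sin α − sin β) − atan2(2, p) = -1.249521 rad; t = (α − φ) mod 2π = 4.504913 rad, q = (β − φ) mod 2π = 2.380847 rad → L = 4.52·(4.504913 + 1.264316 + 2.380847) = 4.52·8.150076 = 36.838342 m
RLR: c = (6 − d² + 2cos(α−β) + 2d(sin α − sin β))/8 = -1.359983, |c| > 1 → infeasible
LRL: c = (6 − d² + 2cos(α−β) − 2d(sin α − sin β))/8 = 0.212798; p = 2π − arccos c = 4.926826 rad; φ = atan2(cos β − cos α, d + sin α − sin β) = 0.600975 rad; t = (φ − α + p/2) mod 2π = 6.092182 rad, q = (β − α − t + p) mod 2π = 2.993764 rad → L = 4.52·(6.092182 + 4.926826 + 2.993764) = 4.52·14.012772 = 63.337731 m
Shortest: LSL with L = 30.142185 m ≈ 30.1422 m
Convert LSL to answer units (arcs ×180/π): t = 3.628769·180/π = 207.9131°, p = ρ·p = 4.52·2.509505 = 11.3430 m, q = 0.530351·180/π = 30.3869°, L = 30.1422 m.

LSL: t = 207.9131°, p = 11.3430 m, q = 30.3869°, L = 30.1422 m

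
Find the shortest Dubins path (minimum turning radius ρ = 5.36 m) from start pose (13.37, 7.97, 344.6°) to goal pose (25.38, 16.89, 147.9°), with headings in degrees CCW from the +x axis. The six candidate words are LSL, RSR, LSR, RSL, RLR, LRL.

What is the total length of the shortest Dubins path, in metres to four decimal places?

Let ψ = atan2(Δy, Δx) = atan2(8.92, 12.01) = 36.6018° be the start→goal bearing.
Normalize: d = |goal − start| / ρ = 14.960164/5.36 = 2.791075, α = (θ_start − ψ) mod 360° = 307.9982° = 5.375583 rad, β = (θ_goal − ψ) mod 360° = 111.2982° = 1.942520 rad.
Common terms: sin α = -0.788030, cos α = 0.615637, sin β = 0.931703, cos β = -0.363222, cos(α−β) = -0.957822, d² = 7.790101. Work in radians in the unit-radius frame; every candidate has L = ρ·(t + p + q).
LSL: p² = 2 + d² − 2cos(α−β) + 2d(sin α − sin β) = 2.105939; p = √p² = 1.451185; φ = atan2(cos β − cos α, d + sin α − sin β) = -0.740319 rad; t = (φ − α) mod 2π = 0.167284 rad, q = (β − φ) mod 2π = 2.682839 rad → L = 5.36·(0.167284 + 1.451185 + 2.682839) = 5.36·4.301308 = 23.055011 m
RSR: p² = 2 + d² − 2cos(α−β) + 2d(sin β − sin α) = 21.305554; p = √p² = 4.615794; φ = atan2(cos α − cos β, d − sin α + sin β) = 0.213690 rad; t = (α − φ) mod 2π = 5.161893 rad, q = (φ − β) mod 2π = 4.554355 rad → L = 5.36·(5.161893 + 4.615794 + 4.554355) = 5.36·14.332042 = 76.819745 m
LSR: p² = d² − 2 + 2cos(α−β) + 2d(sin α + sin β) = 4.676458; p = √p² = 2.162512; φ = atan2(−cos α − cos β, d + sin α + sin β) − atan2(−2, p) = 0.660578 rad; t = (φ − α) mod 2π = 1.568181 rad, q = (φ − β) mod 2π = 5.001244 rad → L = 5.36·(1.568181 + 2.162512 + 5.001244) = 5.36·8.731937 = 46.803181 m
RSL: p² = d² − 2 + 2cos(α−β) − 2d(sin α + sin β) = 3.072455; p = √p² = 1.752842; φ = atan2(cos α + cos β, d − sin α − sin β) − atan2(2, p) = -0.756105 rad; t = (α − φ) mod 2π = 6.131688 rad, q = (β − φ) mod 2π = 2.698625 rad → L = 5.36·(6.131688 + 1.752842 + 2.698625) = 5.36·10.583155 = 56.725710 m
RLR: c = (6 − d² + 2cos(α−β) + 2d(sin α − sin β))/8 = -1.663194, |c| > 1 → infeasible
LRL: c = (6 − d² + 2cos(α−β) − 2d(sin α − sin β))/8 = 0.736758; p = 2π − arccos c = 5.540651 rad; φ = atan2(cos β − cos α, d + sin α − sin β) = -0.740319 rad; t = (φ − α + p/2) mod 2π = 2.937609 rad, q = (β − α − t + p) mod 2π = 5.453165 rad → L = 5.36·(2.937609 + 5.540651 + 5.453165) = 5.36·13.931426 = 74.672441 m
Shortest: LSL with L = 23.055011 m ≈ 23.0550 m

23.0550 m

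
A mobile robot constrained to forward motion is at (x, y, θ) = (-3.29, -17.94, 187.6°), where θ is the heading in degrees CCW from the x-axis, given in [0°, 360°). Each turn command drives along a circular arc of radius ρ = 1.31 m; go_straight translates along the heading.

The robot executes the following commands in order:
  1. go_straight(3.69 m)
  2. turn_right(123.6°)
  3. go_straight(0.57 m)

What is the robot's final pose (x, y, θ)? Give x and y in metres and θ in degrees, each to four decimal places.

(-8.0484, -16.0430, 64.0000°)

set_pose: (x, y, θ) = (-3.2900, -17.9400, 187.6000°), ρ = 1.31
go_straight(3.69): x += 3.69·cos θ, y += 3.69·sin θ → (-6.9476, -18.4280, 187.6000°)
turn_right(123.6°): centre at ρ to the right, rotate −123.6° → (-8.2983, -16.5553, 64.0000°)
go_straight(0.57): x += 0.57·cos θ, y += 0.57·sin θ → (-8.0484, -16.0430, 64.0000°)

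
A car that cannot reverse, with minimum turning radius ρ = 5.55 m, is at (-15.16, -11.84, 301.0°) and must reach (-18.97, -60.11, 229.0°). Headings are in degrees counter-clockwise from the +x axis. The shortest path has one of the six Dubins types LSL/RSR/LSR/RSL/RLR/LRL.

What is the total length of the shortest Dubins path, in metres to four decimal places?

Let ψ = atan2(Δy, Δx) = atan2(-48.27, -3.81) = -94.5131° be the start→goal bearing.
Normalize: d = |goal − start| / ρ = 48.420130/5.55 = 8.724348, α = (θ_start − ψ) mod 360° = 35.5131° = 0.619820 rad, β = (θ_goal − ψ) mod 360° = 323.5131° = 5.646368 rad.
Common terms: sin α = 0.580888, cos α = 0.813983, sin β = -0.594640, cos β = 0.803992, cos(α−β) = 0.309017, d² = 76.114244. Work in radians in the unit-radius frame; every candidate has L = ρ·(t + p + q).
LSL: p² = 2 + d² − 2cos(α−β) + 2d(sin α − sin β) = 98.007641; p = √p² = 9.899881; φ = atan2(cos β − cos α, d + sin α − sin β) = -0.001009 rad; t = (φ − α) mod 2π = 5.662356 rad, q = (β − φ) mod 2π = 5.647377 rad → L = 5.55·(5.662356 + 9.899881 + 5.647377) = 5.55·21.209614 = 117.713360 m
RSR: p² = 2 + d² − 2cos(α−β) + 2d(sin β − sin α) = 56.984779; p = √p² = 7.548826; φ = atan2(cos α − cos β, d − sin α + sin β) = 0.001323 rad; t = (α − φ) mod 2π = 0.618496 rad, q = (φ − β) mod 2π = 0.638141 rad → L = 5.55·(0.618496 + 7.548826 + 0.638141) = 5.55·8.805463 = 48.870322 m
LSR: p² = d² − 2 + 2cos(α−β) + 2d(sin α + sin β) = 74.492339; p = √p² = 8.630894; φ = atan2(−cos α − cos β, d + sin α + sin β) − atan2(−2, p) = 0.044052 rad; t = (φ − α) mod 2π = 5.707417 rad, q = (φ − β) mod 2π = 0.680869 rad → L = 5.55·(5.707417 + 8.630894 + 0.680869) = 5.55·15.019181 = 83.356455 m
RSL: p² = d² − 2 + 2cos(α−β) − 2d(sin α + sin β) = 74.972217; p = √p² = 8.658650; φ = atan2(cos α + cos β, d − sin α − sin β) − atan2(2, p) = -0.043912 rad; t = (α − φ) mod 2π = 0.663732 rad, q = (β − φ) mod 2π = 5.690280 rad → L = 5.55·(0.663732 + 8.658650 + 5.690280) = 5.55·15.012662 = 83.320272 m
RLR: c = (6 − d² + 2cos(α−β) + 2d(sin α − sin β))/8 = -6.123097, |c| > 1 → infeasible
LRL: c = (6 − d² + 2cos(α−β) − 2d(sin α − sin β))/8 = -11.250955, |c| > 1 → infeasible
Shortest: RSR with L = 48.870322 m ≈ 48.8703 m

48.8703 m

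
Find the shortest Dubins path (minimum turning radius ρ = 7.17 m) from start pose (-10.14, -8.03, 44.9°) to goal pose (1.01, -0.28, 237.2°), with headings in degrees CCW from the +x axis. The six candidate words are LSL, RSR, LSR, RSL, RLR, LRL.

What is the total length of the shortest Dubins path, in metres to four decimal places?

43.6141 m

Let ψ = atan2(Δy, Δx) = atan2(7.75, 11.15) = 34.8019° be the start→goal bearing.
Normalize: d = |goal − start| / ρ = 13.578844/7.17 = 1.893842, α = (θ_start − ψ) mod 360° = 10.0981° = 0.176245 rad, β = (θ_goal − ψ) mod 360° = 202.3981° = 3.532513 rad.
Common terms: sin α = 0.175334, cos α = 0.984509, sin β = -0.381040, cos β = -0.924559, cos(α−β) = -0.977046, d² = 3.586636. Work in radians in the unit-radius frame; every candidate has L = ρ·(t + p + q).
LSL: p² = 2 + d² − 2cos(α−β) + 2d(sin α − sin β) = 9.648095; p = √p² = 3.106138; φ = atan2(cos β − cos α, d + sin α − sin β) = -0.661893 rad; t = (φ − α) mod 2π = 5.445047 rad, q = (β − φ) mod 2π = 4.194406 rad → L = 7.17·(5.445047 + 3.106138 + 4.194406) = 7.17·12.745592 = 91.385892 m
RSR: p² = 2 + d² − 2cos(α−β) + 2d(sin β − sin α) = 5.433359; p = √p² = 2.330957; φ = atan2(cos α − cos β, d − sin α + sin β) = 0.959677 rad; t = (α − φ) mod 2π = 5.499754 rad, q = (φ − β) mod 2π = 3.710349 rad → L = 7.17·(5.499754 + 2.330957 + 3.710349) = 7.17·11.541059 = 82.749394 m
LSR: p² = d² − 2 + 2cos(α−β) + 2d(sin α + sin β) = -1.146603 < 0 → infeasible
RSL: p² = d² − 2 + 2cos(α−β) − 2d(sin α + sin β) = 0.411692; p = √p² = 0.641633; φ = atan2(cos α + cos β, d − sin α − sin β) − atan2(2, p) = -1.231807 rad; t = (α − φ) mod 2π = 1.408052 rad, q = (β − φ) mod 2π = 4.764320 rad → L = 7.17·(1.408052 + 0.641633 + 4.764320) = 7.17·6.814005 = 48.856414 m
RLR: c = (6 − d² + 2cos(α−β) + 2d(sin α − sin β))/8 = 0.320830; p = 2π − arccos c = 5.038995 rad; φ = atan2(cos α − cos β, d − sin α + sin β) = 0.959677 rad; t = (α − φ + p/2) mod 2π = 1.736066 rad, q = (α − β − t + p) mod 2π = 6.229846 rad → L = 7.17·(1.736066 + 5.038995 + 6.229846) = 7.17·13.004907 = 93.245181 m
LRL: c = (6 − d² + 2cos(α−β) − 2d(sin α − sin β))/8 = -0.206012; p = 2π − arccos c = 4.504891 rad; φ = atan2(cos β − cos α, d + sin α − sin β) = -0.661893 rad; t = (φ − α + p/2) mod 2π = 1.414307 rad, q = (β − α − t + p) mod 2π = 0.163667 rad → L = 7.17·(1.414307 + 4.504891 + 0.163667) = 7.17·6.082866 = 43.614146 m
Shortest: LRL with L = 43.614146 m ≈ 43.6141 m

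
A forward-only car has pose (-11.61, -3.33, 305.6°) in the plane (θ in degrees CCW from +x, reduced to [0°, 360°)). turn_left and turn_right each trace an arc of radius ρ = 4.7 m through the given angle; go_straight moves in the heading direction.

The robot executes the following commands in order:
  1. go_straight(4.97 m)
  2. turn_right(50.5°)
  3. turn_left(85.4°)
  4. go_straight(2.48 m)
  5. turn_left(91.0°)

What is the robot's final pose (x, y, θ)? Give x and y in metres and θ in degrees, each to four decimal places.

(3.3404, -14.8433, 71.5000°)

set_pose: (x, y, θ) = (-11.6100, -3.3300, 305.6000°), ρ = 4.7
go_straight(4.97): x += 4.97·cos θ, y += 4.97·sin θ → (-8.7168, -7.3711, 305.6000°)
turn_right(50.5°): centre at ρ to the right, rotate −50.5° → (-7.9965, -11.3156, 255.1000°)
turn_left(85.4°): centre at ρ to the left, rotate +85.4° → (-5.0234, -16.9546, 340.5000°)
go_straight(2.48): x += 2.48·cos θ, y += 2.48·sin θ → (-2.6856, -17.7824, 340.5000°)
turn_left(91.0°): centre at ρ to the left, rotate +91.0° → (3.3404, -14.8433, 431.5000° ≡ 71.5000°)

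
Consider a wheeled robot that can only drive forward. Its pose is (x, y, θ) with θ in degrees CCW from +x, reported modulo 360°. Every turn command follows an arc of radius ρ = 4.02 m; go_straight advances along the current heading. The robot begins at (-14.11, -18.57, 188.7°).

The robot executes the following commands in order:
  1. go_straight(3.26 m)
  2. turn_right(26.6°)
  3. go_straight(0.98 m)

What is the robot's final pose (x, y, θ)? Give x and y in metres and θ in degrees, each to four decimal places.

(-20.1087, -18.6136, 162.1000°)

set_pose: (x, y, θ) = (-14.1100, -18.5700, 188.7000°), ρ = 4.02
go_straight(3.26): x += 3.26·cos θ, y += 3.26·sin θ → (-17.3325, -19.0631, 188.7000°)
turn_right(26.6°): centre at ρ to the right, rotate −26.6° → (-19.1761, -18.9148, 162.1000°)
go_straight(0.98): x += 0.98·cos θ, y += 0.98·sin θ → (-20.1087, -18.6136, 162.1000°)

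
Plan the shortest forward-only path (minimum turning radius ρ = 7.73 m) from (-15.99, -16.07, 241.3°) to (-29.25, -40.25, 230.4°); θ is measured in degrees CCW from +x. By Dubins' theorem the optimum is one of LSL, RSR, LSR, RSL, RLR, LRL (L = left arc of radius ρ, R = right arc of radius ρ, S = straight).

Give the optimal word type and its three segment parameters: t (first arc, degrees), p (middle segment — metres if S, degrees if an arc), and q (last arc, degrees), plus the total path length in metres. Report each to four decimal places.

LSR: t = 0.2643°, p = 26.0444 m, q = 11.1643°, L = 27.5863 m

Let ψ = atan2(Δy, Δx) = atan2(-24.18, -13.26) = -118.7398° be the start→goal bearing.
Normalize: d = |goal − start| / ρ = 27.577164/7.73 = 3.567550, α = (θ_start − ψ) mod 360° = 0.0398° = 0.000695 rad, β = (θ_goal − ψ) mod 360° = 349.1398° = 6.093639 rad.
Common terms: sin α = 0.000695, cos α = 1.000000, sin β = -0.188413, cos β = 0.982090, cos(α−β) = 0.981959, d² = 12.727416. Work in radians in the unit-radius frame; every candidate has L = ρ·(t + p + q).
LSL: p² = 2 + d² − 2cos(α−β) + 2d(sin α − sin β) = 14.112802; p = √p² = 3.756701; φ = atan2(cos β − cos α, d + sin α − sin β) = -0.004767 rad; t = (φ − α) mod 2π = 6.277723 rad, q = (β − φ) mod 2π = 6.098406 rad → L = 7.73·(6.277723 + 3.756701 + 6.098406) = 7.73·16.132831 = 124.706782 m
RSR: p² = 2 + d² − 2cos(α−β) + 2d(sin β − sin α) = 11.414194; p = √p² = 3.378490; φ = atan2(cos α − cos β, d − sin α + sin β) = 0.005301 rad; t = (α − φ) mod 2π = 6.278579 rad, q = (φ − β) mod 2π = 0.194848 rad → L = 7.73·(6.278579 + 3.378490 + 0.194848) = 7.73·9.851916 = 76.155312 m
LSR: p² = d² − 2 + 2cos(α−β) + 2d(sin α + sin β) = 11.351941; p = √p² = 3.369264; φ = atan2(−cos α − cos β, d + sin α + sin β) − atan2(−2, p) = 0.005307 rad; t = (φ − α) mod 2π = 0.004613 rad, q = (φ − β) mod 2π = 0.194854 rad → L = 7.73·(0.004613 + 3.369264 + 0.194854) = 7.73·3.568731 = 27.586289 m
RSL: p² = d² − 2 + 2cos(α−β) − 2d(sin α + sin β) = 14.030726; p = √p² = 3.745761; φ = atan2(cos α + cos β, d − sin α − sin β) − atan2(2, p) = -0.004775 rad; t = (α − φ) mod 2π = 0.005470 rad, q = (β − φ) mod 2π = 6.098414 rad → L = 7.73·(0.005470 + 3.745761 + 6.098414) = 7.73·9.849645 = 76.137760 m
RLR: c = (6 − d² + 2cos(α−β) + 2d(sin α − sin β))/8 = -0.426774; p = 2π − arccos c = 4.271466 rad; φ = atan2(cos α − cos β, d − sin α + sin β) = 0.005301 rad; t = (α − φ + p/2) mod 2π = 2.131126 rad, q = (α − β − t + p) mod 2π = 2.330581 rad → L = 7.73·(2.131126 + 4.271466 + 2.330581) = 7.73·8.733173 = 67.507428 m
LRL: c = (6 − d² + 2cos(α−β) − 2d(sin α − sin β))/8 = -0.764100; p = 2π − arccos c = 3.842743 rad; φ = atan2(cos β − cos α, d + sin α − sin β) = -0.004767 rad; t = (φ − α + p/2) mod 2π = 1.915910 rad, q = (β − α − t + p) mod 2π = 1.736593 rad → L = 7.73·(1.915910 + 3.842743 + 1.736593) = 7.73·7.495246 = 57.938252 m
Shortest: LSR with L = 27.586289 m ≈ 27.5863 m
Convert LSR to answer units (arcs ×180/π): t = 0.004613·180/π = 0.2643°, p = ρ·p = 7.73·3.369264 = 26.0444 m, q = 0.194854·180/π = 11.1643°, L = 27.5863 m.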